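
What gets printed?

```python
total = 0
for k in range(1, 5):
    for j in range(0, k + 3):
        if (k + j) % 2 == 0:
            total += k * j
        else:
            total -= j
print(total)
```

70

k=1,j=0: odd sum, total = 0-0 = 0
k=1,j=1: even sum, total = 0+1 = 1
k=1,j=2: odd sum, total = 1-2 = -1
k=1,j=3: even sum, total = (-1)+3 = 2
k=2,j=0: even sum, total = 2+0 = 2
k=2,j=1: odd sum, total = 2-1 = 1
k=2,j=2: even sum, total = 1+4 = 5
k=2,j=3: odd sum, total = 5-3 = 2
k=2,j=4: even sum, total = 2+8 = 10
k=3,j=0: odd sum, total = 10-0 = 10
k=3,j=1: even sum, total = 10+3 = 13
k=3,j=2: odd sum, total = 13-2 = 11
k=3,j=3: even sum, total = 11+9 = 20
k=3,j=4: odd sum, total = 20-4 = 16
k=3,j=5: even sum, total = 16+15 = 31
k=4,j=0: even sum, total = 31+0 = 31
k=4,j=1: odd sum, total = 31-1 = 30
k=4,j=2: even sum, total = 30+8 = 38
k=4,j=3: odd sum, total = 38-3 = 35
k=4,j=4: even sum, total = 35+16 = 51
k=4,j=5: odd sum, total = 51-5 = 46
k=4,j=6: even sum, total = 46+24 = 70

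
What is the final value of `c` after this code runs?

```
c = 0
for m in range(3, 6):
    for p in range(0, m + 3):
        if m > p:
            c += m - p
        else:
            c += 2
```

m=3,p=0: 3>0, c = 0+3 = 3
m=3,p=1: 3>1, c = 3+2 = 5
m=3,p=2: 3>2, c = 5+1 = 6
m=3,p=3: not 3>3, c = 6+2 = 8
m=3,p=4: not 3>4, c = 8+2 = 10
m=3,p=5: not 3>5, c = 10+2 = 12
m=4,p=0: 4>0, c = 12+4 = 16
m=4,p=1: 4>1, c = 16+3 = 19
m=4,p=2: 4>2, c = 19+2 = 21
m=4,p=3: 4>3, c = 21+1 = 22
m=4,p=4: not 4>4, c = 22+2 = 24
m=4,p=5: not 4>5, c = 24+2 = 26
m=4,p=6: not 4>6, c = 26+2 = 28
m=5,p=0: 5>0, c = 28+5 = 33
m=5,p=1: 5>1, c = 33+4 = 37
m=5,p=2: 5>2, c = 37+3 = 40
m=5,p=3: 5>3, c = 40+2 = 42
m=5,p=4: 5>4, c = 42+1 = 43
m=5,p=5: not 5>5, c = 43+2 = 45
m=5,p=6: not 5>6, c = 45+2 = 47
m=5,p=7: not 5>7, c = 47+2 = 49

49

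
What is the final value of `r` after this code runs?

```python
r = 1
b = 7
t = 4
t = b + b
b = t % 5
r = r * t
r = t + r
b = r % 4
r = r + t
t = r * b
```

42

t = 7+7 = 14
b = 14%5 = 4
r = 1*14 = 14
r = 14+14 = 28
b = 28%4 = 0
r = 28+14 = 42
t = 42*0 = 0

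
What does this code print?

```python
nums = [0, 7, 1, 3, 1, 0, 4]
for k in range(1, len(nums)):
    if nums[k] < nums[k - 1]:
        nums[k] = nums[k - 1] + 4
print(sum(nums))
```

102

k=1: 7>=0, unchanged → [0, 7, 1, 3, 1, 0, 4]
k=2: 1<7, nums[2] = 7+4 = 11 → [0, 7, 11, 3, 1, 0, 4]
k=3: 3<11, nums[3] = 11+4 = 15 → [0, 7, 11, 15, 1, 0, 4]
k=4: 1<15, nums[4] = 15+4 = 19 → [0, 7, 11, 15, 19, 0, 4]
k=5: 0<19, nums[5] = 19+4 = 23 → [0, 7, 11, 15, 19, 23, 4]
k=6: 4<23, nums[6] = 23+4 = 27 → [0, 7, 11, 15, 19, 23, 27]
sum = 102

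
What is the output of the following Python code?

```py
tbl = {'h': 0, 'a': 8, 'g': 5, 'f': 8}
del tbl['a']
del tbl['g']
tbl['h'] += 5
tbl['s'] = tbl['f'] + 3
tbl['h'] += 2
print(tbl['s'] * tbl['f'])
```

88

del 'a' → {'h': 0, 'g': 5, 'f': 8}
del 'g' → {'h': 0, 'f': 8}
tbl['h'] = 0+5 = 5 → {'h': 5, 'f': 8}
tbl['s'] = tbl['f']+3 = 11 → {'h': 5, 'f': 8, 's': 11}
tbl['h'] = 5+2 = 7 → {'h': 7, 'f': 8, 's': 11}
tbl['s']*tbl['f'] = 11*8 = 88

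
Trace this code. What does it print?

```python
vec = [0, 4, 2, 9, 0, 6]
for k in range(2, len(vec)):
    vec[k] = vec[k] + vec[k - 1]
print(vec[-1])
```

21

k=2: vec[2] = 2+4 = 6 → [0, 4, 6, 9, 0, 6]
k=3: vec[3] = 9+6 = 15 → [0, 4, 6, 15, 0, 6]
k=4: vec[4] = 0+15 = 15 → [0, 4, 6, 15, 15, 6]
k=5: vec[5] = 6+15 = 21 → [0, 4, 6, 15, 15, 21]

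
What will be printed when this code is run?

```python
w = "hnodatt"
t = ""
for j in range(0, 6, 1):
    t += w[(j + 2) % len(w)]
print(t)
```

odatth

j=0: add w[2]='o' → 'o'
j=1: add w[3]='d' → 'od'
j=2: add w[4]='a' → 'oda'
j=3: add w[5]='t' → 'odat'
j=4: add w[6]='t' → 'odatt'
j=5: add w[0]='h' → 'odatth'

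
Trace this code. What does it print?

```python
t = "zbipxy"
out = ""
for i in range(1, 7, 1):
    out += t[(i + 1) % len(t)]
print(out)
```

i=1: add t[2]='i' → 'i'
i=2: add t[3]='p' → 'ip'
i=3: add t[4]='x' → 'ipx'
i=4: add t[5]='y' → 'ipxy'
i=5: add t[0]='z' → 'ipxyz'
i=6: add t[1]='b' → 'ipxyzb'

ipxyzb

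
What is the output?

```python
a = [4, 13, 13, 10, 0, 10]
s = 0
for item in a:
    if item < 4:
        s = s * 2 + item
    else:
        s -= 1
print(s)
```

-9

item=4: not <4, s = 0-1 = -1
item=13: not <4, s = (-1)-1 = -2
item=13: not <4, s = (-2)-1 = -3
item=10: not <4, s = (-3)-1 = -4
item=0: <4, s = (-4)*2+0 = -8
item=10: not <4, s = (-8)-1 = -9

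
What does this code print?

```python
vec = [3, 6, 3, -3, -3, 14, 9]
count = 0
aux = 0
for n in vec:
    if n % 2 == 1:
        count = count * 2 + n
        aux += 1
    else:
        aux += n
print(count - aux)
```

n=3: odd, count = 0*2+3 = 3; aux=1
n=6: not odd; aux=7
n=3: odd, count = 3*2+3 = 9; aux=8
n=-3: odd, count = 9*2+(-3) = 15; aux=9
n=-3: odd, count = 15*2+(-3) = 27; aux=10
n=14: not odd; aux=24
n=9: odd, count = 27*2+9 = 63; aux=25
count-aux = 63-25 = 38

38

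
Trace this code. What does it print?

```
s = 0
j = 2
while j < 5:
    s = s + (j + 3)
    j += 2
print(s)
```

12

j=2: s = 0+5 = 5
j=4: s = 5+7 = 12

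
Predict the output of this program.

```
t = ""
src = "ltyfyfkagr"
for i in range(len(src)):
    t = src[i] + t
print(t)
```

i=0: prepend 'l' → 'l'
i=1: prepend 't' → 'tl'
i=2: prepend 'y' → 'ytl'
i=3: prepend 'f' → 'fytl'
i=4: prepend 'y' → 'yfytl'
i=5: prepend 'f' → 'fyfytl'
i=6: prepend 'k' → 'kfyfytl'
i=7: prepend 'a' → 'akfyfytl'
i=8: prepend 'g' → 'gakfyfytl'
i=9: prepend 'r' → 'rgakfyfytl'

rgakfyfytl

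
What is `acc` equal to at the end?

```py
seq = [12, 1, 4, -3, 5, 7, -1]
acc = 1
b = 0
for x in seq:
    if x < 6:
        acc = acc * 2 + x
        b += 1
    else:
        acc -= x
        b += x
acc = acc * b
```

x=12: not <6, acc = 1-12 = -11; b=12
x=1: <6, acc = (-11)*2+1 = -21; b=13
x=4: <6, acc = (-21)*2+4 = -38; b=14
x=-3: <6, acc = (-38)*2+(-3) = -79; b=15
x=5: <6, acc = (-79)*2+5 = -153; b=16
x=7: not <6, acc = (-153)-7 = -160; b=23
x=-1: <6, acc = (-160)*2+(-1) = -321; b=24
acc*b = (-321)*24 = -7704

-7704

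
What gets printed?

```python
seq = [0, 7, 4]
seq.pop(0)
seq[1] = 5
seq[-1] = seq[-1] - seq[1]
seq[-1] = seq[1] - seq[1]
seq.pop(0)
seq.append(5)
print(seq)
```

[0, 5]

pop(0) removes 0 → [7, 4]
seq[1] = 5 → [7, 5]
seq[-1] = seq[-1]-seq[1] = 5-5 = 0 → [7, 0]
seq[-1] = seq[1]-seq[1] = 0-0 = 0 → [7, 0]
pop(0) removes 7 → [0]
append 5 → [0, 5]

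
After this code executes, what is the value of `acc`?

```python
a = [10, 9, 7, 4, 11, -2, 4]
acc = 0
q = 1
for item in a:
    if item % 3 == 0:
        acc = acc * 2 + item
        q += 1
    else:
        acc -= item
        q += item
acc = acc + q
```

1

item=10: not %3==0, acc = 0-10 = -10; q=11
item=9: %3==0, acc = (-10)*2+9 = -11; q=12
item=7: not %3==0, acc = (-11)-7 = -18; q=19
item=4: not %3==0, acc = (-18)-4 = -22; q=23
item=11: not %3==0, acc = (-22)-11 = -33; q=34
item=-2: not %3==0, acc = (-33)-(-2) = -31; q=32
item=4: not %3==0, acc = (-31)-4 = -35; q=36
acc+q = (-35)+36 = 1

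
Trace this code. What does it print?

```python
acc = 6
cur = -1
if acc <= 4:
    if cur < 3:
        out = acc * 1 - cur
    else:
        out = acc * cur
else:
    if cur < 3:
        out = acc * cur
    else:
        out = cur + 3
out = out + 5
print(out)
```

acc=6, cur=-1
acc <= 4 is False; cur < 3 is True
→ out = acc * cur = -6
out = (-6)+5 = -1

-1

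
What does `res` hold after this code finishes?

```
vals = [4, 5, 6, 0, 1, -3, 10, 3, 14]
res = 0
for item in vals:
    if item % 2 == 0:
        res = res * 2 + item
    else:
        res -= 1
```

120

item=4: even, res = 0*2+4 = 4
item=5: not even, res = 4-1 = 3
item=6: even, res = 3*2+6 = 12
item=0: even, res = 12*2+0 = 24
item=1: not even, res = 24-1 = 23
item=-3: not even, res = 23-1 = 22
item=10: even, res = 22*2+10 = 54
item=3: not even, res = 54-1 = 53
item=14: even, res = 53*2+14 = 120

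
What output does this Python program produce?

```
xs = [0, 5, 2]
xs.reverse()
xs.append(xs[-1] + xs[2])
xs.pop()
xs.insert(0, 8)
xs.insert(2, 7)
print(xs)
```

[8, 2, 7, 5, 0]

reverse → [2, 5, 0]
append xs[-1]+xs[2] = 0+0 = 0 → [2, 5, 0, 0]
pop() removes 0 → [2, 5, 0]
insert 8 at 0 → [8, 2, 5, 0]
insert 7 at 2 → [8, 2, 7, 5, 0]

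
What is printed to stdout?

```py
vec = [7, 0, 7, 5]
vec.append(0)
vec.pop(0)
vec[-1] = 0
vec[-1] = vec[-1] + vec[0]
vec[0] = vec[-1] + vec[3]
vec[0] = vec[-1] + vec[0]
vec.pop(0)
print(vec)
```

append 0 → [7, 0, 7, 5, 0]
pop(0) removes 7 → [0, 7, 5, 0]
vec[-1] = 0 → [0, 7, 5, 0]
vec[-1] = vec[-1]+vec[0] = 0+0 = 0 → [0, 7, 5, 0]
vec[0] = vec[-1]+vec[3] = 0+0 = 0 → [0, 7, 5, 0]
vec[0] = vec[-1]+vec[0] = 0+0 = 0 → [0, 7, 5, 0]
pop(0) removes 0 → [7, 5, 0]

[7, 5, 0]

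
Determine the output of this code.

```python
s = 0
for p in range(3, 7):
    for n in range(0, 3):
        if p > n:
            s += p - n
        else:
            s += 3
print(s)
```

p=3,n=0: 3>0, s = 0+3 = 3
p=3,n=1: 3>1, s = 3+2 = 5
p=3,n=2: 3>2, s = 5+1 = 6
p=4,n=0: 4>0, s = 6+4 = 10
p=4,n=1: 4>1, s = 10+3 = 13
p=4,n=2: 4>2, s = 13+2 = 15
p=5,n=0: 5>0, s = 15+5 = 20
p=5,n=1: 5>1, s = 20+4 = 24
p=5,n=2: 5>2, s = 24+3 = 27
p=6,n=0: 6>0, s = 27+6 = 33
p=6,n=1: 6>1, s = 33+5 = 38
p=6,n=2: 6>2, s = 38+4 = 42

42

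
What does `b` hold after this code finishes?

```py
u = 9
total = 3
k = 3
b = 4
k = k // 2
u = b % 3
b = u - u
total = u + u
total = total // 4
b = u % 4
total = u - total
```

k = 3//2 = 1
u = 4%3 = 1
b = 1-1 = 0
total = 1+1 = 2
total = 2//4 = 0
b = 1%4 = 1
total = 1-0 = 1

1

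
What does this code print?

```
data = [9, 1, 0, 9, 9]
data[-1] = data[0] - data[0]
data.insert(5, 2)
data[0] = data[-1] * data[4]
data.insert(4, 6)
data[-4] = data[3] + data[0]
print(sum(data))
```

data[-1] = data[0]-data[0] = 9-9 = 0 → [9, 1, 0, 9, 0]
insert 2 at 5 → [9, 1, 0, 9, 0, 2]
data[0] = data[-1]*data[4] = 2*0 = 0 → [0, 1, 0, 9, 0, 2]
insert 6 at 4 → [0, 1, 0, 9, 6, 0, 2]
data[-4] = data[3]+data[0] = 9+0 = 9 → [0, 1, 0, 9, 6, 0, 2]
sum = 18

18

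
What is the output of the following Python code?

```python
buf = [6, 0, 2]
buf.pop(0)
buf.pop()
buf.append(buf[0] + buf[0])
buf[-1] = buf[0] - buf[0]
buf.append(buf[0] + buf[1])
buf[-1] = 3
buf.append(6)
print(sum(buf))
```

pop(0) removes 6 → [0, 2]
pop() removes 2 → [0]
append buf[0]+buf[0] = 0+0 = 0 → [0, 0]
buf[-1] = buf[0]-buf[0] = 0-0 = 0 → [0, 0]
append buf[0]+buf[1] = 0+0 = 0 → [0, 0, 0]
buf[-1] = 3 → [0, 0, 3]
append 6 → [0, 0, 3, 6]
sum = 9

9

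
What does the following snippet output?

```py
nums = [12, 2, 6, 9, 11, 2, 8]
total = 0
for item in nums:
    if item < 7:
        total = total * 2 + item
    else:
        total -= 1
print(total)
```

item=12: not <7, total = 0-1 = -1
item=2: <7, total = (-1)*2+2 = 0
item=6: <7, total = 0*2+6 = 6
item=9: not <7, total = 6-1 = 5
item=11: not <7, total = 5-1 = 4
item=2: <7, total = 4*2+2 = 10
item=8: not <7, total = 10-1 = 9

9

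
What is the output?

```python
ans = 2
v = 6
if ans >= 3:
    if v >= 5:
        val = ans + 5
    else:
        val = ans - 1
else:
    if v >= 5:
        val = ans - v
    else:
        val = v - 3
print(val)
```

-4

ans=2, v=6
ans >= 3 is False; v >= 5 is True
→ val = ans - v = -4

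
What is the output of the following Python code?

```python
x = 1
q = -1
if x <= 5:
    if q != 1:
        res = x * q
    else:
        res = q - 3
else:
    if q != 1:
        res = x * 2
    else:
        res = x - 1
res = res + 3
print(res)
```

2

x=1, q=-1
x <= 5 is True; q != 1 is True
→ res = x * q = -1
res = (-1)+3 = 2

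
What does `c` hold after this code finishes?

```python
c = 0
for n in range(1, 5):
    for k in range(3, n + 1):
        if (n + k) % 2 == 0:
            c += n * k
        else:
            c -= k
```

22

n=3,k=3: even sum, c = 0+9 = 9
n=4,k=3: odd sum, c = 9-3 = 6
n=4,k=4: even sum, c = 6+16 = 22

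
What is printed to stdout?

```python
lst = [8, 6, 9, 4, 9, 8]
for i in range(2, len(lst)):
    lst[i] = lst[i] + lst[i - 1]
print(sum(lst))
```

i=2: lst[2] = 9+6 = 15 → [8, 6, 15, 4, 9, 8]
i=3: lst[3] = 4+15 = 19 → [8, 6, 15, 19, 9, 8]
i=4: lst[4] = 9+19 = 28 → [8, 6, 15, 19, 28, 8]
i=5: lst[5] = 8+28 = 36 → [8, 6, 15, 19, 28, 36]
sum = 112

112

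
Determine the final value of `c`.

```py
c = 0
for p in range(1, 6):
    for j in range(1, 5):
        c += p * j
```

150

p=1,j=1: c = 0+1 = 1
p=1,j=2: c = 1+2 = 3
p=1,j=3: c = 3+3 = 6
p=1,j=4: c = 6+4 = 10
p=2,j=1: c = 10+2 = 12
p=2,j=2: c = 12+4 = 16
p=2,j=3: c = 16+6 = 22
p=2,j=4: c = 22+8 = 30
p=3,j=1: c = 30+3 = 33
p=3,j=2: c = 33+6 = 39
p=3,j=3: c = 39+9 = 48
p=3,j=4: c = 48+12 = 60
p=4,j=1: c = 60+4 = 64
p=4,j=2: c = 64+8 = 72
p=4,j=3: c = 72+12 = 84
p=4,j=4: c = 84+16 = 100
p=5,j=1: c = 100+5 = 105
p=5,j=2: c = 105+10 = 115
p=5,j=3: c = 115+15 = 130
p=5,j=4: c = 130+20 = 150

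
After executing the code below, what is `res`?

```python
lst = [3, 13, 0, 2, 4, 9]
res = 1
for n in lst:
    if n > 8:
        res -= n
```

-21

n=3: not >8
n=13: >8, res = 1-13 = -12
n=0: not >8
n=2: not >8
n=4: not >8
n=9: >8, res = (-12)-9 = -21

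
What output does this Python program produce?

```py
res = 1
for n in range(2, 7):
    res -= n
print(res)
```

-19

n=2: res = 1-2 = -1
n=3: res = (-1)-3 = -4
n=4: res = (-4)-4 = -8
n=5: res = (-8)-5 = -13
n=6: res = (-13)-6 = -19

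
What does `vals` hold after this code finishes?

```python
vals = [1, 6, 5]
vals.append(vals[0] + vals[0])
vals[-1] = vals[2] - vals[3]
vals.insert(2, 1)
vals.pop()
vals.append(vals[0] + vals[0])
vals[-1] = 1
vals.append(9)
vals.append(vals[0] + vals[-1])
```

[1, 6, 1, 5, 1, 9, 10]

append vals[0]+vals[0] = 1+1 = 2 → [1, 6, 5, 2]
vals[-1] = vals[2]-vals[3] = 5-2 = 3 → [1, 6, 5, 3]
insert 1 at 2 → [1, 6, 1, 5, 3]
pop() removes 3 → [1, 6, 1, 5]
append vals[0]+vals[0] = 1+1 = 2 → [1, 6, 1, 5, 2]
vals[-1] = 1 → [1, 6, 1, 5, 1]
append 9 → [1, 6, 1, 5, 1, 9]
append vals[0]+vals[-1] = 1+9 = 10 → [1, 6, 1, 5, 1, 9, 10]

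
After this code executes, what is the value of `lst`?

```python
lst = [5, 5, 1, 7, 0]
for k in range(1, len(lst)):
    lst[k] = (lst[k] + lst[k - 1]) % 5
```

[5, 0, 1, 3, 3]

k=1: lst[1] = (5+5)%5 = 0 → [5, 0, 1, 7, 0]
k=2: lst[2] = (1+0)%5 = 1 → [5, 0, 1, 7, 0]
k=3: lst[3] = (7+1)%5 = 3 → [5, 0, 1, 3, 0]
k=4: lst[4] = (0+3)%5 = 3 → [5, 0, 1, 3, 3]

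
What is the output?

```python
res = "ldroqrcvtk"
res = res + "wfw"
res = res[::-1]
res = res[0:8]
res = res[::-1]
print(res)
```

rcvtkwfw

+ 'wfw' → 'ldroqrcvtkwfw'
reverse → 'wfwktvcrqordl'
slice [0:8] → 'wfwktvcr'
reverse → 'rcvtkwfw'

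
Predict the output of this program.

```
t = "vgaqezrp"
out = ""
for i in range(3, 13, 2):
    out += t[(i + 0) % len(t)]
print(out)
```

qzpgq

i=3: add t[3]='q' → 'q'
i=5: add t[5]='z' → 'qz'
i=7: add t[7]='p' → 'qzp'
i=9: add t[1]='g' → 'qzpg'
i=11: add t[3]='q' → 'qzpgq'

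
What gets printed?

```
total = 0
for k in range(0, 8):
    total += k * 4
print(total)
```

k=0: total = 0+0*4 = 0
k=1: total = 0+1*4 = 4
k=2: total = 4+2*4 = 12
k=3: total = 12+3*4 = 24
k=4: total = 24+4*4 = 40
k=5: total = 40+5*4 = 60
k=6: total = 60+6*4 = 84
k=7: total = 84+7*4 = 112

112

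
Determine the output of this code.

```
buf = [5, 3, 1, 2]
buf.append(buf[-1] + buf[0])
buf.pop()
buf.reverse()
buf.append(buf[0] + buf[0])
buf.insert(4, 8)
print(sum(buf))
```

23

append buf[-1]+buf[0] = 2+5 = 7 → [5, 3, 1, 2, 7]
pop() removes 7 → [5, 3, 1, 2]
reverse → [2, 1, 3, 5]
append buf[0]+buf[0] = 2+2 = 4 → [2, 1, 3, 5, 4]
insert 8 at 4 → [2, 1, 3, 5, 8, 4]
sum = 23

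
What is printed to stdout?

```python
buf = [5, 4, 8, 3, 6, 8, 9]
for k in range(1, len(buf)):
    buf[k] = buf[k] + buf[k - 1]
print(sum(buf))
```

154

k=1: buf[1] = 4+5 = 9 → [5, 9, 8, 3, 6, 8, 9]
k=2: buf[2] = 8+9 = 17 → [5, 9, 17, 3, 6, 8, 9]
k=3: buf[3] = 3+17 = 20 → [5, 9, 17, 20, 6, 8, 9]
k=4: buf[4] = 6+20 = 26 → [5, 9, 17, 20, 26, 8, 9]
k=5: buf[5] = 8+26 = 34 → [5, 9, 17, 20, 26, 34, 9]
k=6: buf[6] = 9+34 = 43 → [5, 9, 17, 20, 26, 34, 43]
sum = 154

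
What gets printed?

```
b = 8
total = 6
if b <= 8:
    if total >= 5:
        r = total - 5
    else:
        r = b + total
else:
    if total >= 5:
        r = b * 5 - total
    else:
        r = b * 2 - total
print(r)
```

b=8, total=6
b <= 8 is True; total >= 5 is True
→ r = total - 5 = 1

1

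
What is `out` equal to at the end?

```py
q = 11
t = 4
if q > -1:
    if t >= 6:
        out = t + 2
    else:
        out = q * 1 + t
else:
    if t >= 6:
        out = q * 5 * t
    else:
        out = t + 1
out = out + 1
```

16

q=11, t=4
q > -1 is True; t >= 6 is False
→ out = q * 1 + t = 15
out = 15+1 = 16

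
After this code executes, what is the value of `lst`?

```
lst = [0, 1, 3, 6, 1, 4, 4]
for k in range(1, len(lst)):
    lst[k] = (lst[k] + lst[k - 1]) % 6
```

[0, 1, 4, 4, 5, 3, 1]

k=1: lst[1] = (1+0)%6 = 1 → [0, 1, 3, 6, 1, 4, 4]
k=2: lst[2] = (3+1)%6 = 4 → [0, 1, 4, 6, 1, 4, 4]
k=3: lst[3] = (6+4)%6 = 4 → [0, 1, 4, 4, 1, 4, 4]
k=4: lst[4] = (1+4)%6 = 5 → [0, 1, 4, 4, 5, 4, 4]
k=5: lst[5] = (4+5)%6 = 3 → [0, 1, 4, 4, 5, 3, 4]
k=6: lst[6] = (4+3)%6 = 1 → [0, 1, 4, 4, 5, 3, 1]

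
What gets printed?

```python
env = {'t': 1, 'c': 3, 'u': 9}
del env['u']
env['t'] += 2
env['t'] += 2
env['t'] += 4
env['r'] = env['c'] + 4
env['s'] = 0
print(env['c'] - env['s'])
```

del 'u' → {'t': 1, 'c': 3}
env['t'] = 1+2 = 3 → {'t': 3, 'c': 3}
env['t'] = 3+2 = 5 → {'t': 5, 'c': 3}
env['t'] = 5+4 = 9 → {'t': 9, 'c': 3}
env['r'] = env['c']+4 = 7 → {'t': 9, 'c': 3, 'r': 7}
env['s'] = 0 → {'t': 9, 'c': 3, 'r': 7, 's': 0}
env['c']-env['s'] = 3-0 = 3

3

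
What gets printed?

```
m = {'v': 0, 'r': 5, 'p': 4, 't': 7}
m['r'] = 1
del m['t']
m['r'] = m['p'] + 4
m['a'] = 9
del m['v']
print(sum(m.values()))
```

m['r'] = 1 → {'v': 0, 'r': 1, 'p': 4, 't': 7}
del 't' → {'v': 0, 'r': 1, 'p': 4}
m['r'] = m['p']+4 = 8 → {'v': 0, 'r': 8, 'p': 4}
m['a'] = 9 → {'v': 0, 'r': 8, 'p': 4, 'a': 9}
del 'v' → {'r': 8, 'p': 4, 'a': 9}
sum of values = 21

21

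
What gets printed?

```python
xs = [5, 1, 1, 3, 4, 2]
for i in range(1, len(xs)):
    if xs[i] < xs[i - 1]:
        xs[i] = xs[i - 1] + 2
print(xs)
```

[5, 7, 9, 11, 13, 15]

i=1: 1<5, xs[1] = 5+2 = 7 → [5, 7, 1, 3, 4, 2]
i=2: 1<7, xs[2] = 7+2 = 9 → [5, 7, 9, 3, 4, 2]
i=3: 3<9, xs[3] = 9+2 = 11 → [5, 7, 9, 11, 4, 2]
i=4: 4<11, xs[4] = 11+2 = 13 → [5, 7, 9, 11, 13, 2]
i=5: 2<13, xs[5] = 13+2 = 15 → [5, 7, 9, 11, 13, 15]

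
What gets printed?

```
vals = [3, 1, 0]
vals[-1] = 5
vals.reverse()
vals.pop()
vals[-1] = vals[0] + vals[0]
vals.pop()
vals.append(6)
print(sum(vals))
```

11

vals[-1] = 5 → [3, 1, 5]
reverse → [5, 1, 3]
pop() removes 3 → [5, 1]
vals[-1] = vals[0]+vals[0] = 5+5 = 10 → [5, 10]
pop() removes 10 → [5]
append 6 → [5, 6]
sum = 11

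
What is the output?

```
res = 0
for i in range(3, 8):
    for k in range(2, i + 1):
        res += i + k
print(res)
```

185

i=3,k=2: res = 0+5 = 5
i=3,k=3: res = 5+6 = 11
i=4,k=2: res = 11+6 = 17
i=4,k=3: res = 17+7 = 24
i=4,k=4: res = 24+8 = 32
i=5,k=2: res = 32+7 = 39
i=5,k=3: res = 39+8 = 47
i=5,k=4: res = 47+9 = 56
i=5,k=5: res = 56+10 = 66
i=6,k=2: res = 66+8 = 74
i=6,k=3: res = 74+9 = 83
i=6,k=4: res = 83+10 = 93
i=6,k=5: res = 93+11 = 104
i=6,k=6: res = 104+12 = 116
i=7,k=2: res = 116+9 = 125
i=7,k=3: res = 125+10 = 135
i=7,k=4: res = 135+11 = 146
i=7,k=5: res = 146+12 = 158
i=7,k=6: res = 158+13 = 171
i=7,k=7: res = 171+14 = 185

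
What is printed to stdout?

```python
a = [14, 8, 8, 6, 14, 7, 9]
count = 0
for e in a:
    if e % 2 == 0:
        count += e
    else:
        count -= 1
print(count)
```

e=14: even, count = 0+14 = 14
e=8: even, count = 14+8 = 22
e=8: even, count = 22+8 = 30
e=6: even, count = 30+6 = 36
e=14: even, count = 36+14 = 50
e=7: not even, count = 50-1 = 49
e=9: not even, count = 49-1 = 48

48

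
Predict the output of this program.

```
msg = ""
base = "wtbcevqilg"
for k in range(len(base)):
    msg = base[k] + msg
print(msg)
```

gliqvecbtw

k=0: prepend 'w' → 'w'
k=1: prepend 't' → 'tw'
k=2: prepend 'b' → 'btw'
k=3: prepend 'c' → 'cbtw'
k=4: prepend 'e' → 'ecbtw'
k=5: prepend 'v' → 'vecbtw'
k=6: prepend 'q' → 'qvecbtw'
k=7: prepend 'i' → 'iqvecbtw'
k=8: prepend 'l' → 'liqvecbtw'
k=9: prepend 'g' → 'gliqvecbtw'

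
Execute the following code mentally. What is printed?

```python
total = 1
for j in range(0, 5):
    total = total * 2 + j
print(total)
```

j=0: total = 1*2+0 = 2
j=1: total = 2*2+1 = 5
j=2: total = 5*2+2 = 12
j=3: total = 12*2+3 = 27
j=4: total = 27*2+4 = 58

58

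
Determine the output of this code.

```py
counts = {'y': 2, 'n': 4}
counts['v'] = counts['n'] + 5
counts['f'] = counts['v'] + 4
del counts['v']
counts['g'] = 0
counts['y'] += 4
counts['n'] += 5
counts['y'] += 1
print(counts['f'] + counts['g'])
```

counts['v'] = counts['n']+5 = 9 → {'y': 2, 'n': 4, 'v': 9}
counts['f'] = counts['v']+4 = 13 → {'y': 2, 'n': 4, 'v': 9, 'f': 13}
del 'v' → {'y': 2, 'n': 4, 'f': 13}
counts['g'] = 0 → {'y': 2, 'n': 4, 'f': 13, 'g': 0}
counts['y'] = 2+4 = 6 → {'y': 6, 'n': 4, 'f': 13, 'g': 0}
counts['n'] = 4+5 = 9 → {'y': 6, 'n': 9, 'f': 13, 'g': 0}
counts['y'] = 6+1 = 7 → {'y': 7, 'n': 9, 'f': 13, 'g': 0}
counts['f']+counts['g'] = 13+0 = 13

13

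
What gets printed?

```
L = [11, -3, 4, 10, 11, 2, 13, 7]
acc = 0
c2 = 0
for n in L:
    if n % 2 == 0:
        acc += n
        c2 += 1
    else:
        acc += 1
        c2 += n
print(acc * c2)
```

n=11: not even, acc = 0+1 = 1; c2=11
n=-3: not even, acc = 1+1 = 2; c2=8
n=4: even, acc = 2+4 = 6; c2=9
n=10: even, acc = 6+10 = 16; c2=10
n=11: not even, acc = 16+1 = 17; c2=21
n=2: even, acc = 17+2 = 19; c2=22
n=13: not even, acc = 19+1 = 20; c2=35
n=7: not even, acc = 20+1 = 21; c2=42
acc*c2 = 21*42 = 882

882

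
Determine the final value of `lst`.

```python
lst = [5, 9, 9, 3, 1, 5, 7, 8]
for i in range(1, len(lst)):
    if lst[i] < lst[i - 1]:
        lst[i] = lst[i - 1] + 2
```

i=1: 9>=5, unchanged → [5, 9, 9, 3, 1, 5, 7, 8]
i=2: 9>=9, unchanged → [5, 9, 9, 3, 1, 5, 7, 8]
i=3: 3<9, lst[3] = 9+2 = 11 → [5, 9, 9, 11, 1, 5, 7, 8]
i=4: 1<11, lst[4] = 11+2 = 13 → [5, 9, 9, 11, 13, 5, 7, 8]
i=5: 5<13, lst[5] = 13+2 = 15 → [5, 9, 9, 11, 13, 15, 7, 8]
i=6: 7<15, lst[6] = 15+2 = 17 → [5, 9, 9, 11, 13, 15, 17, 8]
i=7: 8<17, lst[7] = 17+2 = 19 → [5, 9, 9, 11, 13, 15, 17, 19]

[5, 9, 9, 11, 13, 15, 17, 19]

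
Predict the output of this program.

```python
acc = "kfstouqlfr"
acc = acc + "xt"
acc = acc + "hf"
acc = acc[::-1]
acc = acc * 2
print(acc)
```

fhtxrflquotsfkfhtxrflquotsfk

+ 'xt' → 'kfstouqlfrxt'
+ 'hf' → 'kfstouqlfrxthf'
reverse → 'fhtxrflquotsfk'
repeat ×2 → 'fhtxrflquotsfkfhtxrflquotsfk'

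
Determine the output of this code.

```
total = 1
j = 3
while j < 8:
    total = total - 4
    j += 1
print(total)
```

j=3: total = 1-4 = -3
j=4: total = (-3)-4 = -7
j=5: total = (-7)-4 = -11
j=6: total = (-11)-4 = -15
j=7: total = (-15)-4 = -19

-19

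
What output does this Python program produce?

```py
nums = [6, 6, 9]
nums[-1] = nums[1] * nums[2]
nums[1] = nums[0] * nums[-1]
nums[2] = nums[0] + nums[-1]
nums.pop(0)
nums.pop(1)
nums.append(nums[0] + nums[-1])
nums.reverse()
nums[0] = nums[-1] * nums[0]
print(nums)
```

[209952, 324]

nums[-1] = nums[1]*nums[2] = 6*9 = 54 → [6, 6, 54]
nums[1] = nums[0]*nums[-1] = 6*54 = 324 → [6, 324, 54]
nums[2] = nums[0]+nums[-1] = 6+54 = 60 → [6, 324, 60]
pop(0) removes 6 → [324, 60]
pop(1) removes 60 → [324]
append nums[0]+nums[-1] = 324+324 = 648 → [324, 648]
reverse → [648, 324]
nums[0] = nums[-1]*nums[0] = 324*648 = 209952 → [209952, 324]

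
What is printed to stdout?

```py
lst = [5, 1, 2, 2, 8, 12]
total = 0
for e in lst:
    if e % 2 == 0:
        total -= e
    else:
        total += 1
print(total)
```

e=5: not even, total = 0+1 = 1
e=1: not even, total = 1+1 = 2
e=2: even, total = 2-2 = 0
e=2: even, total = 0-2 = -2
e=8: even, total = (-2)-8 = -10
e=12: even, total = (-10)-12 = -22

-22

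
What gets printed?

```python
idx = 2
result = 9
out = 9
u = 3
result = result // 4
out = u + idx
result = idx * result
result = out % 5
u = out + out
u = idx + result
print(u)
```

2

result = 9//4 = 2
out = 3+2 = 5
result = 2*2 = 4
result = 5%5 = 0
u = 5+5 = 10
u = 2+0 = 2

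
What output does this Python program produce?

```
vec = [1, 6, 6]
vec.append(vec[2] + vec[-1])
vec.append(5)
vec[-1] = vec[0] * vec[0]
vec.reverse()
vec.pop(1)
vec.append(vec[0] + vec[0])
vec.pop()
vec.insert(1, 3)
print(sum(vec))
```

append vec[2]+vec[-1] = 6+6 = 12 → [1, 6, 6, 12]
append 5 → [1, 6, 6, 12, 5]
vec[-1] = vec[0]*vec[0] = 1*1 = 1 → [1, 6, 6, 12, 1]
reverse → [1, 12, 6, 6, 1]
pop(1) removes 12 → [1, 6, 6, 1]
append vec[0]+vec[0] = 1+1 = 2 → [1, 6, 6, 1, 2]
pop() removes 2 → [1, 6, 6, 1]
insert 3 at 1 → [1, 3, 6, 6, 1]
sum = 17

17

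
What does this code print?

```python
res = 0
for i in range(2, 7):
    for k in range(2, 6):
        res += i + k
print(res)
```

i=2,k=2: res = 0+4 = 4
i=2,k=3: res = 4+5 = 9
i=2,k=4: res = 9+6 = 15
i=2,k=5: res = 15+7 = 22
i=3,k=2: res = 22+5 = 27
i=3,k=3: res = 27+6 = 33
i=3,k=4: res = 33+7 = 40
i=3,k=5: res = 40+8 = 48
i=4,k=2: res = 48+6 = 54
i=4,k=3: res = 54+7 = 61
i=4,k=4: res = 61+8 = 69
i=4,k=5: res = 69+9 = 78
i=5,k=2: res = 78+7 = 85
i=5,k=3: res = 85+8 = 93
i=5,k=4: res = 93+9 = 102
i=5,k=5: res = 102+10 = 112
i=6,k=2: res = 112+8 = 120
i=6,k=3: res = 120+9 = 129
i=6,k=4: res = 129+10 = 139
i=6,k=5: res = 139+11 = 150

150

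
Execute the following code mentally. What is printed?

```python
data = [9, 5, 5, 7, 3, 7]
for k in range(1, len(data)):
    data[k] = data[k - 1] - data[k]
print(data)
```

[9, 4, -1, -8, -11, -18]

k=1: data[1] = 9-5 = 4 → [9, 4, 5, 7, 3, 7]
k=2: data[2] = 4-5 = -1 → [9, 4, -1, 7, 3, 7]
k=3: data[3] = (-1)-7 = -8 → [9, 4, -1, -8, 3, 7]
k=4: data[4] = (-8)-3 = -11 → [9, 4, -1, -8, -11, 7]
k=5: data[5] = (-11)-7 = -18 → [9, 4, -1, -8, -11, -18]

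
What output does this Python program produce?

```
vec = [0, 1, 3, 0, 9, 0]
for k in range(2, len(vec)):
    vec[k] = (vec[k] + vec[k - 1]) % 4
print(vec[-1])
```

1

k=2: vec[2] = (3+1)%4 = 0 → [0, 1, 0, 0, 9, 0]
k=3: vec[3] = (0+0)%4 = 0 → [0, 1, 0, 0, 9, 0]
k=4: vec[4] = (9+0)%4 = 1 → [0, 1, 0, 0, 1, 0]
k=5: vec[5] = (0+1)%4 = 1 → [0, 1, 0, 0, 1, 1]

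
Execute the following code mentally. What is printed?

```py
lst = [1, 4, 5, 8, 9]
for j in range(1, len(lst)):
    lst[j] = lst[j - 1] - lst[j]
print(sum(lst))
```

j=1: lst[1] = 1-4 = -3 → [1, -3, 5, 8, 9]
j=2: lst[2] = (-3)-5 = -8 → [1, -3, -8, 8, 9]
j=3: lst[3] = (-8)-8 = -16 → [1, -3, -8, -16, 9]
j=4: lst[4] = (-16)-9 = -25 → [1, -3, -8, -16, -25]
sum = -51

-51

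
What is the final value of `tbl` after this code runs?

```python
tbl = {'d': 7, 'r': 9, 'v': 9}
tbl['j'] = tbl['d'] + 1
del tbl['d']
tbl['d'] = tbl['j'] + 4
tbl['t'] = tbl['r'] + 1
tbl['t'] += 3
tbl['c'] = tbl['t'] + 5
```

{'r': 9, 'v': 9, 'j': 8, 'd': 12, 't': 13, 'c': 18}

tbl['j'] = tbl['d']+1 = 8 → {'d': 7, 'r': 9, 'v': 9, 'j': 8}
del 'd' → {'r': 9, 'v': 9, 'j': 8}
tbl['d'] = tbl['j']+4 = 12 → {'r': 9, 'v': 9, 'j': 8, 'd': 12}
tbl['t'] = tbl['r']+1 = 10 → {'r': 9, 'v': 9, 'j': 8, 'd': 12, 't': 10}
tbl['t'] = 10+3 = 13 → {'r': 9, 'v': 9, 'j': 8, 'd': 12, 't': 13}
tbl['c'] = tbl['t']+5 = 18 → {'r': 9, 'v': 9, 'j': 8, 'd': 12, 't': 13, 'c': 18}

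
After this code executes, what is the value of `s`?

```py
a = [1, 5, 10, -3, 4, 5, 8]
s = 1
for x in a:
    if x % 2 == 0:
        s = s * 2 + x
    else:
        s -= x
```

x=1: not even, s = 1-1 = 0
x=5: not even, s = 0-5 = -5
x=10: even, s = (-5)*2+10 = 0
x=-3: not even, s = 0-(-3) = 3
x=4: even, s = 3*2+4 = 10
x=5: not even, s = 10-5 = 5
x=8: even, s = 5*2+8 = 18

18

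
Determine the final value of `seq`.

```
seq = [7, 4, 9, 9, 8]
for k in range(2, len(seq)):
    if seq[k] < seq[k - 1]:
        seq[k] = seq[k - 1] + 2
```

[7, 4, 9, 9, 11]

k=2: 9>=4, unchanged → [7, 4, 9, 9, 8]
k=3: 9>=9, unchanged → [7, 4, 9, 9, 8]
k=4: 8<9, seq[4] = 9+2 = 11 → [7, 4, 9, 9, 11]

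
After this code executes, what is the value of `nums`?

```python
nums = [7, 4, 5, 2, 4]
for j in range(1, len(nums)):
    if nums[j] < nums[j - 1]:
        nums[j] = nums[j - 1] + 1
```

j=1: 4<7, nums[1] = 7+1 = 8 → [7, 8, 5, 2, 4]
j=2: 5<8, nums[2] = 8+1 = 9 → [7, 8, 9, 2, 4]
j=3: 2<9, nums[3] = 9+1 = 10 → [7, 8, 9, 10, 4]
j=4: 4<10, nums[4] = 10+1 = 11 → [7, 8, 9, 10, 11]

[7, 8, 9, 10, 11]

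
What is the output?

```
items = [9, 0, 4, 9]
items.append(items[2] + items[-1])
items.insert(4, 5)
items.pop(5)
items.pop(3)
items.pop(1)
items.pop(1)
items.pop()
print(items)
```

[9]

append items[2]+items[-1] = 4+9 = 13 → [9, 0, 4, 9, 13]
insert 5 at 4 → [9, 0, 4, 9, 5, 13]
pop(5) removes 13 → [9, 0, 4, 9, 5]
pop(3) removes 9 → [9, 0, 4, 5]
pop(1) removes 0 → [9, 4, 5]
pop(1) removes 4 → [9, 5]
pop() removes 5 → [9]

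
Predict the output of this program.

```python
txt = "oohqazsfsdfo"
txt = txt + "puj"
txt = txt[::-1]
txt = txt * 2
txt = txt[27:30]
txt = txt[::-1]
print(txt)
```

ooh

+ 'puj' → 'oohqazsfsdfopuj'
reverse → 'jupofdsfszaqhoo'
repeat ×2 → 'jupofdsfszaqhoojupofdsfszaqhoo'
slice [27:30] → 'hoo'
reverse → 'ooh'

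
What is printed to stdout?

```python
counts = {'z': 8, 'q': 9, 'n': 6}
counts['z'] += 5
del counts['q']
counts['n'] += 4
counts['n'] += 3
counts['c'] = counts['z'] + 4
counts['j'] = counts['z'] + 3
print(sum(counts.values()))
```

59

counts['z'] = 8+5 = 13 → {'z': 13, 'q': 9, 'n': 6}
del 'q' → {'z': 13, 'n': 6}
counts['n'] = 6+4 = 10 → {'z': 13, 'n': 10}
counts['n'] = 10+3 = 13 → {'z': 13, 'n': 13}
counts['c'] = counts['z']+4 = 17 → {'z': 13, 'n': 13, 'c': 17}
counts['j'] = counts['z']+3 = 16 → {'z': 13, 'n': 13, 'c': 17, 'j': 16}
sum of values = 59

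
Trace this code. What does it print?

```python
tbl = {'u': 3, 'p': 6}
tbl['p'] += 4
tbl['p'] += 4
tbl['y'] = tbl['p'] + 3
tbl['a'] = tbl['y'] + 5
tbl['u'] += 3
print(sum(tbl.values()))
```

tbl['p'] = 6+4 = 10 → {'u': 3, 'p': 10}
tbl['p'] = 10+4 = 14 → {'u': 3, 'p': 14}
tbl['y'] = tbl['p']+3 = 17 → {'u': 3, 'p': 14, 'y': 17}
tbl['a'] = tbl['y']+5 = 22 → {'u': 3, 'p': 14, 'y': 17, 'a': 22}
tbl['u'] = 3+3 = 6 → {'u': 6, 'p': 14, 'y': 17, 'a': 22}
sum of values = 59

59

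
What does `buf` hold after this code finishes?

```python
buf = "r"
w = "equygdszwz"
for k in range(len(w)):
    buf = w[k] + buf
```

'zwzsdgyuqer'

k=0: prepend 'e' → 'er'
k=1: prepend 'q' → 'qer'
k=2: prepend 'u' → 'uqer'
k=3: prepend 'y' → 'yuqer'
k=4: prepend 'g' → 'gyuqer'
k=5: prepend 'd' → 'dgyuqer'
k=6: prepend 's' → 'sdgyuqer'
k=7: prepend 'z' → 'zsdgyuqer'
k=8: prepend 'w' → 'wzsdgyuqer'
k=9: prepend 'z' → 'zwzsdgyuqer'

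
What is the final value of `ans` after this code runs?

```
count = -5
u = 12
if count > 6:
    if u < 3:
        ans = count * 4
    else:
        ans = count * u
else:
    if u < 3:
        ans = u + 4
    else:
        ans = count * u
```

count=-5, u=12
count > 6 is False; u < 3 is False
→ ans = count * u = -60

-60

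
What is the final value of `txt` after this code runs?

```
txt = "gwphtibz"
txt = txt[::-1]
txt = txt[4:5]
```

'h'

reverse → 'zbithpwg'
slice [4:5] → 'h'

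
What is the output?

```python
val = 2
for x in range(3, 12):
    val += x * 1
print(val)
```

65

x=3: val = 2+3*1 = 5
x=4: val = 5+4*1 = 9
x=5: val = 9+5*1 = 14
x=6: val = 14+6*1 = 20
x=7: val = 20+7*1 = 27
x=8: val = 27+8*1 = 35
x=9: val = 35+9*1 = 44
x=10: val = 44+10*1 = 54
x=11: val = 54+11*1 = 65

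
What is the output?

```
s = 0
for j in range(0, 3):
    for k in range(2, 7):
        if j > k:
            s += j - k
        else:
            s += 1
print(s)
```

15

j=0,k=2: not 0>2, s = 0+1 = 1
j=0,k=3: not 0>3, s = 1+1 = 2
j=0,k=4: not 0>4, s = 2+1 = 3
j=0,k=5: not 0>5, s = 3+1 = 4
j=0,k=6: not 0>6, s = 4+1 = 5
j=1,k=2: not 1>2, s = 5+1 = 6
j=1,k=3: not 1>3, s = 6+1 = 7
j=1,k=4: not 1>4, s = 7+1 = 8
j=1,k=5: not 1>5, s = 8+1 = 9
j=1,k=6: not 1>6, s = 9+1 = 10
j=2,k=2: not 2>2, s = 10+1 = 11
j=2,k=3: not 2>3, s = 11+1 = 12
j=2,k=4: not 2>4, s = 12+1 = 13
j=2,k=5: not 2>5, s = 13+1 = 14
j=2,k=6: not 2>6, s = 14+1 = 15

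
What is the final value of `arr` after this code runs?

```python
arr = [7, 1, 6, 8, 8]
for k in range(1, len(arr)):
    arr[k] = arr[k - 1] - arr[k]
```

k=1: arr[1] = 7-1 = 6 → [7, 6, 6, 8, 8]
k=2: arr[2] = 6-6 = 0 → [7, 6, 0, 8, 8]
k=3: arr[3] = 0-8 = -8 → [7, 6, 0, -8, 8]
k=4: arr[4] = (-8)-8 = -16 → [7, 6, 0, -8, -16]

[7, 6, 0, -8, -16]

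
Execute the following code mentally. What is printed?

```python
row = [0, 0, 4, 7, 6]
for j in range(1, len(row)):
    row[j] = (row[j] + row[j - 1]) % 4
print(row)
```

j=1: row[1] = (0+0)%4 = 0 → [0, 0, 4, 7, 6]
j=2: row[2] = (4+0)%4 = 0 → [0, 0, 0, 7, 6]
j=3: row[3] = (7+0)%4 = 3 → [0, 0, 0, 3, 6]
j=4: row[4] = (6+3)%4 = 1 → [0, 0, 0, 3, 1]

[0, 0, 0, 3, 1]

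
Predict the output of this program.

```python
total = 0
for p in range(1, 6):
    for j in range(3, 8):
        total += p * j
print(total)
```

p=1,j=3: total = 0+3 = 3
p=1,j=4: total = 3+4 = 7
p=1,j=5: total = 7+5 = 12
p=1,j=6: total = 12+6 = 18
p=1,j=7: total = 18+7 = 25
p=2,j=3: total = 25+6 = 31
p=2,j=4: total = 31+8 = 39
p=2,j=5: total = 39+10 = 49
p=2,j=6: total = 49+12 = 61
p=2,j=7: total = 61+14 = 75
p=3,j=3: total = 75+9 = 84
p=3,j=4: total = 84+12 = 96
p=3,j=5: total = 96+15 = 111
p=3,j=6: total = 111+18 = 129
p=3,j=7: total = 129+21 = 150
p=4,j=3: total = 150+12 = 162
p=4,j=4: total = 162+16 = 178
p=4,j=5: total = 178+20 = 198
p=4,j=6: total = 198+24 = 222
p=4,j=7: total = 222+28 = 250
p=5,j=3: total = 250+15 = 265
p=5,j=4: total = 265+20 = 285
p=5,j=5: total = 285+25 = 310
p=5,j=6: total = 310+30 = 340
p=5,j=7: total = 340+35 = 375

375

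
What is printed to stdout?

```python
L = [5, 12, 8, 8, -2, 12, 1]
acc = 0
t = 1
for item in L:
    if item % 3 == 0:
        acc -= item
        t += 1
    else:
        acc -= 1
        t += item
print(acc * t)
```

item=5: not %3==0, acc = 0-1 = -1; t=6
item=12: %3==0, acc = (-1)-12 = -13; t=7
item=8: not %3==0, acc = (-13)-1 = -14; t=15
item=8: not %3==0, acc = (-14)-1 = -15; t=23
item=-2: not %3==0, acc = (-15)-1 = -16; t=21
item=12: %3==0, acc = (-16)-12 = -28; t=22
item=1: not %3==0, acc = (-28)-1 = -29; t=23
acc*t = (-29)*23 = -667

-667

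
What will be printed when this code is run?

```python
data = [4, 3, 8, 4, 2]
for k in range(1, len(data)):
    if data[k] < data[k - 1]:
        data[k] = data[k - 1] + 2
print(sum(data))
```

k=1: 3<4, data[1] = 4+2 = 6 → [4, 6, 8, 4, 2]
k=2: 8>=6, unchanged → [4, 6, 8, 4, 2]
k=3: 4<8, data[3] = 8+2 = 10 → [4, 6, 8, 10, 2]
k=4: 2<10, data[4] = 10+2 = 12 → [4, 6, 8, 10, 12]
sum = 40

40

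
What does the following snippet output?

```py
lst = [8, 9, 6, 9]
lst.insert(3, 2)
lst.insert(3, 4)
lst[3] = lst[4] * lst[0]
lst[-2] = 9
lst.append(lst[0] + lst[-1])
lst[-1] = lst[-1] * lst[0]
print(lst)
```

insert 2 at 3 → [8, 9, 6, 2, 9]
insert 4 at 3 → [8, 9, 6, 4, 2, 9]
lst[3] = lst[4]*lst[0] = 2*8 = 16 → [8, 9, 6, 16, 2, 9]
lst[-2] = 9 → [8, 9, 6, 16, 9, 9]
append lst[0]+lst[-1] = 8+9 = 17 → [8, 9, 6, 16, 9, 9, 17]
lst[-1] = lst[-1]*lst[0] = 17*8 = 136 → [8, 9, 6, 16, 9, 9, 136]

[8, 9, 6, 16, 9, 9, 136]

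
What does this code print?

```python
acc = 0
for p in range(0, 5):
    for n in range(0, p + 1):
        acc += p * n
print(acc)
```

p=0,n=0: acc = 0+0 = 0
p=1,n=0: acc = 0+0 = 0
p=1,n=1: acc = 0+1 = 1
p=2,n=0: acc = 1+0 = 1
p=2,n=1: acc = 1+2 = 3
p=2,n=2: acc = 3+4 = 7
p=3,n=0: acc = 7+0 = 7
p=3,n=1: acc = 7+3 = 10
p=3,n=2: acc = 10+6 = 16
p=3,n=3: acc = 16+9 = 25
p=4,n=0: acc = 25+0 = 25
p=4,n=1: acc = 25+4 = 29
p=4,n=2: acc = 29+8 = 37
p=4,n=3: acc = 37+12 = 49
p=4,n=4: acc = 49+16 = 65

65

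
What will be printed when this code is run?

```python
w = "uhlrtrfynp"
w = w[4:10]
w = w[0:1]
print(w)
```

slice [4:10] → 'trfynp'
slice [0:1] → 't'

t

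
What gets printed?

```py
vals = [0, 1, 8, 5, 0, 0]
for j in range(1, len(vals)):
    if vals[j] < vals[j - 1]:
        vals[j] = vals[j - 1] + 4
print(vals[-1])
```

20

j=1: 1>=0, unchanged → [0, 1, 8, 5, 0, 0]
j=2: 8>=1, unchanged → [0, 1, 8, 5, 0, 0]
j=3: 5<8, vals[3] = 8+4 = 12 → [0, 1, 8, 12, 0, 0]
j=4: 0<12, vals[4] = 12+4 = 16 → [0, 1, 8, 12, 16, 0]
j=5: 0<16, vals[5] = 16+4 = 20 → [0, 1, 8, 12, 16, 20]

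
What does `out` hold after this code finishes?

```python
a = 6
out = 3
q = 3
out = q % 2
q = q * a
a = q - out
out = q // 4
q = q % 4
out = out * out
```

16

out = 3%2 = 1
q = 3*6 = 18
a = 18-1 = 17
out = 18//4 = 4
q = 18%4 = 2
out = 4*4 = 16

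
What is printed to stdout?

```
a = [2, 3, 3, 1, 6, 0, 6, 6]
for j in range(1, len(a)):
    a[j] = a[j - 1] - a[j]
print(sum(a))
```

-70

j=1: a[1] = 2-3 = -1 → [2, -1, 3, 1, 6, 0, 6, 6]
j=2: a[2] = (-1)-3 = -4 → [2, -1, -4, 1, 6, 0, 6, 6]
j=3: a[3] = (-4)-1 = -5 → [2, -1, -4, -5, 6, 0, 6, 6]
j=4: a[4] = (-5)-6 = -11 → [2, -1, -4, -5, -11, 0, 6, 6]
j=5: a[5] = (-11)-0 = -11 → [2, -1, -4, -5, -11, -11, 6, 6]
j=6: a[6] = (-11)-6 = -17 → [2, -1, -4, -5, -11, -11, -17, 6]
j=7: a[7] = (-17)-6 = -23 → [2, -1, -4, -5, -11, -11, -17, -23]
sum = -70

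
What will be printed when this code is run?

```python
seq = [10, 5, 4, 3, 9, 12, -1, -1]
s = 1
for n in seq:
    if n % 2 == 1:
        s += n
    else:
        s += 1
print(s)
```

19

n=10: not odd, s = 1+1 = 2
n=5: odd, s = 2+5 = 7
n=4: not odd, s = 7+1 = 8
n=3: odd, s = 8+3 = 11
n=9: odd, s = 11+9 = 20
n=12: not odd, s = 20+1 = 21
n=-1: odd, s = 21+(-1) = 20
n=-1: odd, s = 20+(-1) = 19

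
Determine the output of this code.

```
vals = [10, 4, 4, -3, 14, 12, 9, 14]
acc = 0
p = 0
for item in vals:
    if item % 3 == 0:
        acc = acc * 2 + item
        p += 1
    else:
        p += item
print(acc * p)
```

1029

item=10: not %3==0; p=10
item=4: not %3==0; p=14
item=4: not %3==0; p=18
item=-3: %3==0, acc = 0*2+(-3) = -3; p=19
item=14: not %3==0; p=33
item=12: %3==0, acc = (-3)*2+12 = 6; p=34
item=9: %3==0, acc = 6*2+9 = 21; p=35
item=14: not %3==0; p=49
acc*p = 21*49 = 1029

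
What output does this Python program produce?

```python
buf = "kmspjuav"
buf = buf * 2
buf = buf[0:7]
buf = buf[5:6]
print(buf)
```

repeat ×2 → 'kmspjuavkmspjuav'
slice [0:7] → 'kmspjua'
slice [5:6] → 'u'

u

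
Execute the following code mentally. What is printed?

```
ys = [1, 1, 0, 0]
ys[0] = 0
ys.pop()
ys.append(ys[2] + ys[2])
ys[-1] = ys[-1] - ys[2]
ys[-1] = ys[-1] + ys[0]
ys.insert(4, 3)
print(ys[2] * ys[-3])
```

ys[0] = 0 → [0, 1, 0, 0]
pop() removes 0 → [0, 1, 0]
append ys[2]+ys[2] = 0+0 = 0 → [0, 1, 0, 0]
ys[-1] = ys[-1]-ys[2] = 0-0 = 0 → [0, 1, 0, 0]
ys[-1] = ys[-1]+ys[0] = 0+0 = 0 → [0, 1, 0, 0]
insert 3 at 4 → [0, 1, 0, 0, 3]
ys[2]*ys[-3] = 0*0 = 0

0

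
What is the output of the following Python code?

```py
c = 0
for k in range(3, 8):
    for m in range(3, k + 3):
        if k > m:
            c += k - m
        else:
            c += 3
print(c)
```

65

k=3,m=3: not 3>3, c = 0+3 = 3
k=3,m=4: not 3>4, c = 3+3 = 6
k=3,m=5: not 3>5, c = 6+3 = 9
k=4,m=3: 4>3, c = 9+1 = 10
k=4,m=4: not 4>4, c = 10+3 = 13
k=4,m=5: not 4>5, c = 13+3 = 16
k=4,m=6: not 4>6, c = 16+3 = 19
k=5,m=3: 5>3, c = 19+2 = 21
k=5,m=4: 5>4, c = 21+1 = 22
k=5,m=5: not 5>5, c = 22+3 = 25
k=5,m=6: not 5>6, c = 25+3 = 28
k=5,m=7: not 5>7, c = 28+3 = 31
k=6,m=3: 6>3, c = 31+3 = 34
k=6,m=4: 6>4, c = 34+2 = 36
k=6,m=5: 6>5, c = 36+1 = 37
k=6,m=6: not 6>6, c = 37+3 = 40
k=6,m=7: not 6>7, c = 40+3 = 43
k=6,m=8: not 6>8, c = 43+3 = 46
k=7,m=3: 7>3, c = 46+4 = 50
k=7,m=4: 7>4, c = 50+3 = 53
k=7,m=5: 7>5, c = 53+2 = 55
k=7,m=6: 7>6, c = 55+1 = 56
k=7,m=7: not 7>7, c = 56+3 = 59
k=7,m=8: not 7>8, c = 59+3 = 62
k=7,m=9: not 7>9, c = 62+3 = 65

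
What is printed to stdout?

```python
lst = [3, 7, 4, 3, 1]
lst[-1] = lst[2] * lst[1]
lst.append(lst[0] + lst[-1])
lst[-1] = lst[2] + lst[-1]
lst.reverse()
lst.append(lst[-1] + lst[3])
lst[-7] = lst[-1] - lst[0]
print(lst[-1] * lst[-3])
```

49

lst[-1] = lst[2]*lst[1] = 4*7 = 28 → [3, 7, 4, 3, 28]
append lst[0]+lst[-1] = 3+28 = 31 → [3, 7, 4, 3, 28, 31]
lst[-1] = lst[2]+lst[-1] = 4+31 = 35 → [3, 7, 4, 3, 28, 35]
reverse → [35, 28, 3, 4, 7, 3]
append lst[-1]+lst[3] = 3+4 = 7 → [35, 28, 3, 4, 7, 3, 7]
lst[-7] = lst[-1]-lst[0] = 7-35 = -28 → [-28, 28, 3, 4, 7, 3, 7]
lst[-1]*lst[-3] = 7*7 = 49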